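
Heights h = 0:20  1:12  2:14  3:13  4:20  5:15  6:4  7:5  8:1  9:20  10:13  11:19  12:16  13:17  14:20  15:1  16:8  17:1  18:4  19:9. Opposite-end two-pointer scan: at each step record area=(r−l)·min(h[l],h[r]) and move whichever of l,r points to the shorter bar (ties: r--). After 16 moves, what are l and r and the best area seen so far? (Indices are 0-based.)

l=0, r=3, best area=280

l=0 r=19: min(20,9)*19=171 best=171 *, r--
l=0 r=18: min(20,4)*18=72 best=171, r--
l=0 r=17: min(20,1)*17=17 best=171, r--
l=0 r=16: min(20,8)*16=128 best=171, r--
l=0 r=15: min(20,1)*15=15 best=171, r--
l=0 r=14: min(20,20)*14=280 best=280 *, r--
l=0 r=13: min(20,17)*13=221 best=280, r--
l=0 r=12: min(20,16)*12=192 best=280, r--
l=0 r=11: min(20,19)*11=209 best=280, r--
l=0 r=10: min(20,13)*10=130 best=280, r--
l=0 r=9: min(20,20)*9=180 best=280, r--
l=0 r=8: min(20,1)*8=8 best=280, r--
l=0 r=7: min(20,5)*7=35 best=280, r--
l=0 r=6: min(20,4)*6=24 best=280, r--
l=0 r=5: min(20,15)*5=75 best=280, r--
l=0 r=4: min(20,20)*4=80 best=280, r--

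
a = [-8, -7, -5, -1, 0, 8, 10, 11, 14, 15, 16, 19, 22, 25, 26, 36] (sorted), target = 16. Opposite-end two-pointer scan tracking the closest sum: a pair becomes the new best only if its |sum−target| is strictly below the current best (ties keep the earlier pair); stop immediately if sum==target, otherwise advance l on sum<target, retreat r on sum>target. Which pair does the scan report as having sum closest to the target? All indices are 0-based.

pair (0, 16) with sum 16 (|Δ|=0)

l=0 r=15: -8+36=28 d=12 *, r--
l=0 r=14: -8+26=18 d=2 *, r--
l=0 r=13: -8+25=17 d=1 *, r--
l=0 r=12: -8+22=14 d=2, l++
l=1 r=12: -7+22=15 d=1, l++
l=2 r=12: -5+22=17 d=1, r--
l=2 r=11: -5+19=14 d=2, l++
l=3 r=11: -1+19=18 d=2, r--
l=3 r=10: -1+16=15 d=1, l++
l=4 r=10: 0+16=16 d=0 *, stop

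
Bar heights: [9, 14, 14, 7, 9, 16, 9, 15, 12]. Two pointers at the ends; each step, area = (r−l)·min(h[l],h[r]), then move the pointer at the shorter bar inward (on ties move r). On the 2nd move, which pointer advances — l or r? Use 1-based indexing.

r

[1,9] min(9,12)*8=72 best=72 * → l++
[2,9] min(14,12)*7=84 best=84 * → r--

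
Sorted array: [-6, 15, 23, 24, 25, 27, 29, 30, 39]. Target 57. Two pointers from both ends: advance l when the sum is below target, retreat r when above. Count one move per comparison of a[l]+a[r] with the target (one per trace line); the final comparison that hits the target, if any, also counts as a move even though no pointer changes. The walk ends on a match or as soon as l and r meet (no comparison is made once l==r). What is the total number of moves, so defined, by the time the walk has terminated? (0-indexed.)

l=0 r=8: -6+39=33 <57, l++
l=1 r=8: 15+39=54 <57, l++
l=2 r=8: 23+39=62 >57, r--
l=2 r=7: 23+30=53 <57, l++
l=3 r=7: 24+30=54 <57, l++
l=4 r=7: 25+30=55 <57, l++
l=5 r=7: 27+30=57, found

7 moves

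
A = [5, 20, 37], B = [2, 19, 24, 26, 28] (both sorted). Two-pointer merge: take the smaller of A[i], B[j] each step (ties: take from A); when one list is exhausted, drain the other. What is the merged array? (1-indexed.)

[2, 5, 19, 20, 24, 26, 28, 37]

[i=1,j=1] A[i]=5>B[j]=2 take 2 → j++
[i=1,j=2] A[i]=5<=B[j]=19 take 5 → i++
[i=2,j=2] A[i]=20>B[j]=19 take 19 → j++
[i=2,j=3] A[i]=20<=B[j]=24 take 20 → i++
[i=3,j=3] A[i]=37>B[j]=24 take 24 → j++
[i=3,j=4] A[i]=37>B[j]=26 take 26 → j++
[i=3,j=5] A[i]=37>B[j]=28 take 28 → j++
[i=3,j=6] B done, take A[i]=37 → i++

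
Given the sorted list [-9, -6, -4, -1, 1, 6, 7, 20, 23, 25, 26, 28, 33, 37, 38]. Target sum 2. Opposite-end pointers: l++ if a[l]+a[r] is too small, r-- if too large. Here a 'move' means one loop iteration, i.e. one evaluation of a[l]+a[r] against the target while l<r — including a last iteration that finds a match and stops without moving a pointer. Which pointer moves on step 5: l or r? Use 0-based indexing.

r

[0,14] -9+38=29 >2 → r--
[0,13] -9+37=28 >2 → r--
[0,12] -9+33=24 >2 → r--
[0,11] -9+28=19 >2 → r--
[0,10] -9+26=17 >2 → r--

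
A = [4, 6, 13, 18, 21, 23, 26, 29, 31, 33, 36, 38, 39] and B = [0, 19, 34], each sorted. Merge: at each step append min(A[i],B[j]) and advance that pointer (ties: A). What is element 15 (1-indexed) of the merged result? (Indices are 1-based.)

[i=1,j=1] A[i]=4>B[j]=0 take 0 → j++
[i=1,j=2] A[i]=4<=B[j]=19 take 4 → i++
[i=2,j=2] A[i]=6<=B[j]=19 take 6 → i++
[i=3,j=2] A[i]=13<=B[j]=19 take 13 → i++
[i=4,j=2] A[i]=18<=B[j]=19 take 18 → i++
[i=5,j=2] A[i]=21>B[j]=19 take 19 → j++
[i=5,j=3] A[i]=21<=B[j]=34 take 21 → i++
[i=6,j=3] A[i]=23<=B[j]=34 take 23 → i++
[i=7,j=3] A[i]=26<=B[j]=34 take 26 → i++
[i=8,j=3] A[i]=29<=B[j]=34 take 29 → i++
[i=9,j=3] A[i]=31<=B[j]=34 take 31 → i++
[i=10,j=3] A[i]=33<=B[j]=34 take 33 → i++
[i=11,j=3] A[i]=36>B[j]=34 take 34 → j++
[i=11,j=4] B done, take A[i]=36 → i++
[i=12,j=4] B done, take A[i]=38 → i++
[i=13,j=4] B done, take A[i]=39 → i++

merged[15] = 38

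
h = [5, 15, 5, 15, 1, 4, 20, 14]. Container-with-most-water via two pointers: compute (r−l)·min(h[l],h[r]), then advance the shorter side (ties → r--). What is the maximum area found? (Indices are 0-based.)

max area = 84

l=0 r=7: min(5,14)*7=35 best=35 *, l++
l=1 r=7: min(15,14)*6=84 best=84 *, r--
l=1 r=6: min(15,20)*5=75 best=84, l++
l=2 r=6: min(5,20)*4=20 best=84, l++
l=3 r=6: min(15,20)*3=45 best=84, l++
l=4 r=6: min(1,20)*2=2 best=84, l++
l=5 r=6: min(4,20)*1=4 best=84, l++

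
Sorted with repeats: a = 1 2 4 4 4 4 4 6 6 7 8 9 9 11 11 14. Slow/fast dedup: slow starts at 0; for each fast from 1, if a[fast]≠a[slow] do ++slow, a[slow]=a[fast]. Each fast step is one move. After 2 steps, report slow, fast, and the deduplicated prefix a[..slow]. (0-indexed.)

(s=0,f=1) a[fast]=2≠a[slow]=1 write a[1]=2 → slow++,fast++
(s=1,f=2) a[fast]=4≠a[slow]=2 write a[2]=4 → slow++,fast++

slow=2, fast=3, prefix=[1, 2, 4]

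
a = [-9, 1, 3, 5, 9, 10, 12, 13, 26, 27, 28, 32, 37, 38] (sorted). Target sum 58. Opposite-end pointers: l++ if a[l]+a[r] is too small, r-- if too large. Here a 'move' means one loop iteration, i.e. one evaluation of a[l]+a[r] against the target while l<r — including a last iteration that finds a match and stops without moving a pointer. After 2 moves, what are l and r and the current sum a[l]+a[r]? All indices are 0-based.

l=2, r=13, sum=41

l=0 r=13: -9+38=29 <58, l++
l=1 r=13: 1+38=39 <58, l++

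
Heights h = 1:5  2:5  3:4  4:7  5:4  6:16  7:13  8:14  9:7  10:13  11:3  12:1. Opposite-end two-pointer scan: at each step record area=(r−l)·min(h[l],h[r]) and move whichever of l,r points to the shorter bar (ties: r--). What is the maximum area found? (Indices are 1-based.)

[1,12] min(5,1)*11=11 best=11 * → r--
[1,11] min(5,3)*10=30 best=30 * → r--
[1,10] min(5,13)*9=45 best=45 * → l++
[2,10] min(5,13)*8=40 best=45 → l++
[3,10] min(4,13)*7=28 best=45 → l++
[4,10] min(7,13)*6=42 best=45 → l++
[5,10] min(4,13)*5=20 best=45 → l++
[6,10] min(16,13)*4=52 best=52 * → r--
[6,9] min(16,7)*3=21 best=52 → r--
[6,8] min(16,14)*2=28 best=52 → r--
[6,7] min(16,13)*1=13 best=52 → r--

max area = 52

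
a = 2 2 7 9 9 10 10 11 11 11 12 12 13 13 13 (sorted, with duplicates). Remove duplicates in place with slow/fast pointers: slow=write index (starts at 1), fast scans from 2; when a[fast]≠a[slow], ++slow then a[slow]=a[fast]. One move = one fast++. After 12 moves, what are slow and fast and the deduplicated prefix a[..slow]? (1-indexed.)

slow=1 fast=2: a[fast]=2=a[slow] dup, fast++
slow=1 fast=3: a[fast]=7≠a[slow]=2 write a[2]=7, slow++,fast++
slow=2 fast=4: a[fast]=9≠a[slow]=7 write a[3]=9, slow++,fast++
slow=3 fast=5: a[fast]=9=a[slow] dup, fast++
slow=3 fast=6: a[fast]=10≠a[slow]=9 write a[4]=10, slow++,fast++
slow=4 fast=7: a[fast]=10=a[slow] dup, fast++
slow=4 fast=8: a[fast]=11≠a[slow]=10 write a[5]=11, slow++,fast++
slow=5 fast=9: a[fast]=11=a[slow] dup, fast++
slow=5 fast=10: a[fast]=11=a[slow] dup, fast++
slow=5 fast=11: a[fast]=12≠a[slow]=11 write a[6]=12, slow++,fast++
slow=6 fast=12: a[fast]=12=a[slow] dup, fast++
slow=6 fast=13: a[fast]=13≠a[slow]=12 write a[7]=13, slow++,fast++

slow=7, fast=14, prefix=[2, 7, 9, 10, 11, 12, 13]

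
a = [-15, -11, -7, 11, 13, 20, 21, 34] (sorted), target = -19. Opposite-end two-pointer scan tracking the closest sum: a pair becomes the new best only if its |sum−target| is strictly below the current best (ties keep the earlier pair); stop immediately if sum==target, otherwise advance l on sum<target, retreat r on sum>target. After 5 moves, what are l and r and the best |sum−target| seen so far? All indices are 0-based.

l=0, r=2, best |Δ|=15

[0,7] -15+34=19 d=38 * → r--
[0,6] -15+21=6 d=25 * → r--
[0,5] -15+20=5 d=24 * → r--
[0,4] -15+13=-2 d=17 * → r--
[0,3] -15+11=-4 d=15 * → r--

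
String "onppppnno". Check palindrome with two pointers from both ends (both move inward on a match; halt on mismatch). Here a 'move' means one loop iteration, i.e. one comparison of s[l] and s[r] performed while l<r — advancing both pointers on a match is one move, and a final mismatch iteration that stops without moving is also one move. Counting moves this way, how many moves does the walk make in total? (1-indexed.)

l=1 r=9: 'o'=='o', l++,r--
l=2 r=8: 'n'=='n', l++,r--
l=3 r=7: 'p'!='n', stop

3 moves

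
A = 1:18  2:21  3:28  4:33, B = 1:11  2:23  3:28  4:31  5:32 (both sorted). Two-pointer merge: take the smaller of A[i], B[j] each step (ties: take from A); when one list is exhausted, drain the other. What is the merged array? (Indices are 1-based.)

i=1 j=1: A[i]=18>B[j]=11 take 11, j++
i=1 j=2: A[i]=18<=B[j]=23 take 18, i++
i=2 j=2: A[i]=21<=B[j]=23 take 21, i++
i=3 j=2: A[i]=28>B[j]=23 take 23, j++
i=3 j=3: A[i]=28<=B[j]=28 take 28, i++
i=4 j=3: A[i]=33>B[j]=28 take 28, j++
i=4 j=4: A[i]=33>B[j]=31 take 31, j++
i=4 j=5: A[i]=33>B[j]=32 take 32, j++
i=4 j=6: B done, take A[i]=33, i++

[11, 18, 21, 23, 28, 28, 31, 32, 33]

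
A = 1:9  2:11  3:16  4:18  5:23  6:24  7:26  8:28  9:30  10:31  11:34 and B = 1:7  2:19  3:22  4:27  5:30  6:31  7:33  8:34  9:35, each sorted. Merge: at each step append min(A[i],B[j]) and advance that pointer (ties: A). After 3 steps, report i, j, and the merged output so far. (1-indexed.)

[i=1,j=1] A[i]=9>B[j]=7 take 7 → j++
[i=1,j=2] A[i]=9<=B[j]=19 take 9 → i++
[i=2,j=2] A[i]=11<=B[j]=19 take 11 → i++

i=3, j=2, merged so far=[7, 9, 11]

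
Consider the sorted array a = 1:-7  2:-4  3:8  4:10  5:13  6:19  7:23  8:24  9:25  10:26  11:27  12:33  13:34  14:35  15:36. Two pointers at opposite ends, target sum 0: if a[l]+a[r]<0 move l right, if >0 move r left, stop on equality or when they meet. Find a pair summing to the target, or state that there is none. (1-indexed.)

l=1 r=15: -7+36=29 >0, r--
l=1 r=14: -7+35=28 >0, r--
l=1 r=13: -7+34=27 >0, r--
l=1 r=12: -7+33=26 >0, r--
l=1 r=11: -7+27=20 >0, r--
l=1 r=10: -7+26=19 >0, r--
l=1 r=9: -7+25=18 >0, r--
l=1 r=8: -7+24=17 >0, r--
l=1 r=7: -7+23=16 >0, r--
l=1 r=6: -7+19=12 >0, r--
l=1 r=5: -7+13=6 >0, r--
l=1 r=4: -7+10=3 >0, r--
l=1 r=3: -7+8=1 >0, r--
l=1 r=2: -7+-4=-11 <0, l++

no pair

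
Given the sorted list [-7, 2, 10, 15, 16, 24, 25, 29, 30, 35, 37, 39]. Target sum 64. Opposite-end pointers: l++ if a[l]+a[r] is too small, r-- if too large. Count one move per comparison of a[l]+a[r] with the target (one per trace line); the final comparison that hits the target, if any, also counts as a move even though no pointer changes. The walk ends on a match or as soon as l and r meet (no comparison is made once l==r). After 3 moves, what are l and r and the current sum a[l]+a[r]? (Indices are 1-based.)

l=4, r=12, sum=54

[1,12] -7+39=32 <64 → l++
[2,12] 2+39=41 <64 → l++
[3,12] 10+39=49 <64 → l++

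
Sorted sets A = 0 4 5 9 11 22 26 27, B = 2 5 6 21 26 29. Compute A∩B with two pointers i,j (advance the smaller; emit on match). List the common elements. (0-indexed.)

intersection = [5, 26]

[i=0,j=0] 0<2 → i++
[i=1,j=0] 4>2 → j++
[i=1,j=1] 4<5 → i++
[i=2,j=1] 5==5 emit → i++,j++
[i=3,j=2] 9>6 → j++
[i=3,j=3] 9<21 → i++
[i=4,j=3] 11<21 → i++
[i=5,j=3] 22>21 → j++
[i=5,j=4] 22<26 → i++
[i=6,j=4] 26==26 emit → i++,j++
[i=7,j=5] 27<29 → i++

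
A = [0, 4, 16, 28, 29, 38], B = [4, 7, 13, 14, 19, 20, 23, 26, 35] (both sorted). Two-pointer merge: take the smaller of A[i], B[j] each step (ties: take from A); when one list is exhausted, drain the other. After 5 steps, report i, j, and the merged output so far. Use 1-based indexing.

i=1 j=1: A[i]=0<=B[j]=4 take 0, i++
i=2 j=1: A[i]=4<=B[j]=4 take 4, i++
i=3 j=1: A[i]=16>B[j]=4 take 4, j++
i=3 j=2: A[i]=16>B[j]=7 take 7, j++
i=3 j=3: A[i]=16>B[j]=13 take 13, j++

i=3, j=4, merged so far=[0, 4, 4, 7, 13]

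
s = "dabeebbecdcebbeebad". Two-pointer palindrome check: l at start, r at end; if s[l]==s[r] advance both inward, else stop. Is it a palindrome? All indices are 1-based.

palindrome

[1,19] 'd'=='d' → l++,r--
[2,18] 'a'=='a' → l++,r--
[3,17] 'b'=='b' → l++,r--
[4,16] 'e'=='e' → l++,r--
[5,15] 'e'=='e' → l++,r--
[6,14] 'b'=='b' → l++,r--
[7,13] 'b'=='b' → l++,r--
[8,12] 'e'=='e' → l++,r--
[9,11] 'c'=='c' → l++,r--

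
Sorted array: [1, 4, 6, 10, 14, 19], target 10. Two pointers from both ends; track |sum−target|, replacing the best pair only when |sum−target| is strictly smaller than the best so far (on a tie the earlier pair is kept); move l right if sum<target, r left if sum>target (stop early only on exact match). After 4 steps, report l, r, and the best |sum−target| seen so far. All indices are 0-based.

l=0 r=5: 1+19=20 d=10 *, r--
l=0 r=4: 1+14=15 d=5 *, r--
l=0 r=3: 1+10=11 d=1 *, r--
l=0 r=2: 1+6=7 d=3, l++

l=1, r=2, best |Δ|=1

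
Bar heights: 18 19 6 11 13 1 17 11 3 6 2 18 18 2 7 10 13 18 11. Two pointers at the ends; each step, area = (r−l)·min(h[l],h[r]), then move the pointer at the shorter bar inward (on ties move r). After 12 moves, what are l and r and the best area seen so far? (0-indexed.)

l=0 r=18: min(18,11)*18=198 best=198 *, r--
l=0 r=17: min(18,18)*17=306 best=306 *, r--
l=0 r=16: min(18,13)*16=208 best=306, r--
l=0 r=15: min(18,10)*15=150 best=306, r--
l=0 r=14: min(18,7)*14=98 best=306, r--
l=0 r=13: min(18,2)*13=26 best=306, r--
l=0 r=12: min(18,18)*12=216 best=306, r--
l=0 r=11: min(18,18)*11=198 best=306, r--
l=0 r=10: min(18,2)*10=20 best=306, r--
l=0 r=9: min(18,6)*9=54 best=306, r--
l=0 r=8: min(18,3)*8=24 best=306, r--
l=0 r=7: min(18,11)*7=77 best=306, r--

l=0, r=6, best area=306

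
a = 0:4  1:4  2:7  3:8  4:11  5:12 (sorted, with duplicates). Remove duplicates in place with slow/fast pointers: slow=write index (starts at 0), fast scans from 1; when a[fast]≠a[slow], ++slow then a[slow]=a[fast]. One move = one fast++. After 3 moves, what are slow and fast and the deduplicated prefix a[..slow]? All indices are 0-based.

slow=2, fast=4, prefix=[4, 7, 8]

(s=0,f=1) a[fast]=4=a[slow] dup → fast++
(s=0,f=2) a[fast]=7≠a[slow]=4 write a[1]=7 → slow++,fast++
(s=1,f=3) a[fast]=8≠a[slow]=7 write a[2]=8 → slow++,fast++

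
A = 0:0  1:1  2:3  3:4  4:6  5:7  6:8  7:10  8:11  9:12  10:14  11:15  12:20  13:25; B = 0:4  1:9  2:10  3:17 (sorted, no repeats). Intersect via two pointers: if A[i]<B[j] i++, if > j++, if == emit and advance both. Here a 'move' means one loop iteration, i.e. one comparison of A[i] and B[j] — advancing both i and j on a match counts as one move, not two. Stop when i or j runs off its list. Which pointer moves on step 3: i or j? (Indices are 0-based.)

i

i=0 j=0: 0<4, i++
i=1 j=0: 1<4, i++
i=2 j=0: 3<4, i++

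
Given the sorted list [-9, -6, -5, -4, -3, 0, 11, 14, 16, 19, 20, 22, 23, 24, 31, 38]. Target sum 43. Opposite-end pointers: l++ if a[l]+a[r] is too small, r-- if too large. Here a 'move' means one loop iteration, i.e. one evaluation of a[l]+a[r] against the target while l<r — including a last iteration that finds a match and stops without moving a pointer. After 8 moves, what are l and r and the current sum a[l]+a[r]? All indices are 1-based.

l=8, r=15, sum=45

[1,16] -9+38=29 <43 → l++
[2,16] -6+38=32 <43 → l++
[3,16] -5+38=33 <43 → l++
[4,16] -4+38=34 <43 → l++
[5,16] -3+38=35 <43 → l++
[6,16] 0+38=38 <43 → l++
[7,16] 11+38=49 >43 → r--
[7,15] 11+31=42 <43 → l++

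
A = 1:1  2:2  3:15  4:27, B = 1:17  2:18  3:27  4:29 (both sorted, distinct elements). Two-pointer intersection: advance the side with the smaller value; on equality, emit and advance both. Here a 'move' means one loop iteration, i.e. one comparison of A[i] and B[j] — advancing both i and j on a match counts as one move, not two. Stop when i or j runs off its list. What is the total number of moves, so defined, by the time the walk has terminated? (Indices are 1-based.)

i=1 j=1: 1<17, i++
i=2 j=1: 2<17, i++
i=3 j=1: 15<17, i++
i=4 j=1: 27>17, j++
i=4 j=2: 27>18, j++
i=4 j=3: 27==27 emit, i++,j++

6 moves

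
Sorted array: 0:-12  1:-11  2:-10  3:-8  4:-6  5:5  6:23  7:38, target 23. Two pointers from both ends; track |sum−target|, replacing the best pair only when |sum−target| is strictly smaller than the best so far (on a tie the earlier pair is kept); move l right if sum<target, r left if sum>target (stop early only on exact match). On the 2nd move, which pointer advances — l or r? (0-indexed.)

l

[0,7] -12+38=26 d=3 * → r--
[0,6] -12+23=11 d=12 → l++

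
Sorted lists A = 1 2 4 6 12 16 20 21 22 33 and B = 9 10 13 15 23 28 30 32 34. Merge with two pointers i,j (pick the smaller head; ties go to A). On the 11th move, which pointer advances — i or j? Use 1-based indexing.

[i=1,j=1] A[i]=1<=B[j]=9 take 1 → i++
[i=2,j=1] A[i]=2<=B[j]=9 take 2 → i++
[i=3,j=1] A[i]=4<=B[j]=9 take 4 → i++
[i=4,j=1] A[i]=6<=B[j]=9 take 6 → i++
[i=5,j=1] A[i]=12>B[j]=9 take 9 → j++
[i=5,j=2] A[i]=12>B[j]=10 take 10 → j++
[i=5,j=3] A[i]=12<=B[j]=13 take 12 → i++
[i=6,j=3] A[i]=16>B[j]=13 take 13 → j++
[i=6,j=4] A[i]=16>B[j]=15 take 15 → j++
[i=6,j=5] A[i]=16<=B[j]=23 take 16 → i++
[i=7,j=5] A[i]=20<=B[j]=23 take 20 → i++

i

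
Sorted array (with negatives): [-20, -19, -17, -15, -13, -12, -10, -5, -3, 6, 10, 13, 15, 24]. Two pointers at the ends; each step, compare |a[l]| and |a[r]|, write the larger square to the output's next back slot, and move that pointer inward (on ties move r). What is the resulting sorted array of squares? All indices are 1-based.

[9, 25, 36, 100, 100, 144, 169, 169, 225, 225, 289, 361, 400, 576]

[1,14] |-20|<=|24| out[14]=576 → r--
[1,13] |-20|>|15| out[13]=400 → l++
[2,13] |-19|>|15| out[12]=361 → l++
[3,13] |-17|>|15| out[11]=289 → l++
[4,13] |-15|<=|15| out[10]=225 → r--
[4,12] |-15|>|13| out[9]=225 → l++
[5,12] |-13|<=|13| out[8]=169 → r--
[5,11] |-13|>|10| out[7]=169 → l++
[6,11] |-12|>|10| out[6]=144 → l++
[7,11] |-10|<=|10| out[5]=100 → r--
[7,10] |-10|>|6| out[4]=100 → l++
[8,10] |-5|<=|6| out[3]=36 → r--
[8,9] |-5|>|-3| out[2]=25 → l++
[9,9] |-3|<=|-3| out[1]=9 → r--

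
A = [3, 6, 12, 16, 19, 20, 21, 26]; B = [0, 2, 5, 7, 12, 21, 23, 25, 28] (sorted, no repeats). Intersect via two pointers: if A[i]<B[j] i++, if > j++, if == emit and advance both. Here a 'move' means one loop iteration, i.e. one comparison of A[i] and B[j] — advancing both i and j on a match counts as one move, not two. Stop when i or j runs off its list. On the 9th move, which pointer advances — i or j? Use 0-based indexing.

i

[i=0,j=0] 3>0 → j++
[i=0,j=1] 3>2 → j++
[i=0,j=2] 3<5 → i++
[i=1,j=2] 6>5 → j++
[i=1,j=3] 6<7 → i++
[i=2,j=3] 12>7 → j++
[i=2,j=4] 12==12 emit → i++,j++
[i=3,j=5] 16<21 → i++
[i=4,j=5] 19<21 → i++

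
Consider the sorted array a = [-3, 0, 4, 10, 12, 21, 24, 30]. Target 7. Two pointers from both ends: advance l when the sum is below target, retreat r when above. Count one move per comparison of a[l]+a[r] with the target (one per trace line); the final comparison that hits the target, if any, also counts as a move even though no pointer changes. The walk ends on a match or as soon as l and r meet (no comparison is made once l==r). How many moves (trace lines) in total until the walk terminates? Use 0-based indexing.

5 moves

[0,7] -3+30=27 >7 → r--
[0,6] -3+24=21 >7 → r--
[0,5] -3+21=18 >7 → r--
[0,4] -3+12=9 >7 → r--
[0,3] -3+10=7 → found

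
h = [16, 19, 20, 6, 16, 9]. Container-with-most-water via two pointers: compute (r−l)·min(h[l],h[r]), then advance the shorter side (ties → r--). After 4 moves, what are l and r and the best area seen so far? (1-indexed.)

[1,6] min(16,9)*5=45 best=45 * → r--
[1,5] min(16,16)*4=64 best=64 * → r--
[1,4] min(16,6)*3=18 best=64 → r--
[1,3] min(16,20)*2=32 best=64 → l++

l=2, r=3, best area=64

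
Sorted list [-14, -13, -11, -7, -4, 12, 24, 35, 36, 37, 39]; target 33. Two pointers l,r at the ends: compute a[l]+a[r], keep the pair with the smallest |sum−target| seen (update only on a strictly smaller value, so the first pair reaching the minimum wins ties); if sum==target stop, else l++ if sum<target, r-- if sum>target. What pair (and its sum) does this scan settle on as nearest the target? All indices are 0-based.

l=0 r=10: -14+39=25 d=8 *, l++
l=1 r=10: -13+39=26 d=7 *, l++
l=2 r=10: -11+39=28 d=5 *, l++
l=3 r=10: -7+39=32 d=1 *, l++
l=4 r=10: -4+39=35 d=2, r--
l=4 r=9: -4+37=33 d=0 *, stop

pair (-4, 37) with sum 33 (|Δ|=0)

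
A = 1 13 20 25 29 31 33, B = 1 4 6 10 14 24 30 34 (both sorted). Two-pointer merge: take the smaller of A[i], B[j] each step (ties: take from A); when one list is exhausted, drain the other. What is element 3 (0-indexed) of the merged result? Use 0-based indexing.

[i=0,j=0] A[i]=1<=B[j]=1 take 1 → i++
[i=1,j=0] A[i]=13>B[j]=1 take 1 → j++
[i=1,j=1] A[i]=13>B[j]=4 take 4 → j++
[i=1,j=2] A[i]=13>B[j]=6 take 6 → j++
[i=1,j=3] A[i]=13>B[j]=10 take 10 → j++
[i=1,j=4] A[i]=13<=B[j]=14 take 13 → i++
[i=2,j=4] A[i]=20>B[j]=14 take 14 → j++
[i=2,j=5] A[i]=20<=B[j]=24 take 20 → i++
[i=3,j=5] A[i]=25>B[j]=24 take 24 → j++
[i=3,j=6] A[i]=25<=B[j]=30 take 25 → i++
[i=4,j=6] A[i]=29<=B[j]=30 take 29 → i++
[i=5,j=6] A[i]=31>B[j]=30 take 30 → j++
[i=5,j=7] A[i]=31<=B[j]=34 take 31 → i++
[i=6,j=7] A[i]=33<=B[j]=34 take 33 → i++
[i=7,j=7] A done, take B[j]=34 → j++

merged[3] = 6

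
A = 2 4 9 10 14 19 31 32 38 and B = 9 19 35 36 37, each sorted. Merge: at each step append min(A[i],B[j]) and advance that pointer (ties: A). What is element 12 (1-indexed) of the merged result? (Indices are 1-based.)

merged[12] = 36

i=1 j=1: A[i]=2<=B[j]=9 take 2, i++
i=2 j=1: A[i]=4<=B[j]=9 take 4, i++
i=3 j=1: A[i]=9<=B[j]=9 take 9, i++
i=4 j=1: A[i]=10>B[j]=9 take 9, j++
i=4 j=2: A[i]=10<=B[j]=19 take 10, i++
i=5 j=2: A[i]=14<=B[j]=19 take 14, i++
i=6 j=2: A[i]=19<=B[j]=19 take 19, i++
i=7 j=2: A[i]=31>B[j]=19 take 19, j++
i=7 j=3: A[i]=31<=B[j]=35 take 31, i++
i=8 j=3: A[i]=32<=B[j]=35 take 32, i++
i=9 j=3: A[i]=38>B[j]=35 take 35, j++
i=9 j=4: A[i]=38>B[j]=36 take 36, j++
i=9 j=5: A[i]=38>B[j]=37 take 37, j++
i=9 j=6: B done, take A[i]=38, i++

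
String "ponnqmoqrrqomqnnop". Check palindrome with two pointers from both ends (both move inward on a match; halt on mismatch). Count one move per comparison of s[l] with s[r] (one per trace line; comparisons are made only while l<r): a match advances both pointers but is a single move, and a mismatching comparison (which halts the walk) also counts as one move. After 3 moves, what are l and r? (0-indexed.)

l=3, r=14

l=0 r=17: 'p'=='p', l++,r--
l=1 r=16: 'o'=='o', l++,r--
l=2 r=15: 'n'=='n', l++,r--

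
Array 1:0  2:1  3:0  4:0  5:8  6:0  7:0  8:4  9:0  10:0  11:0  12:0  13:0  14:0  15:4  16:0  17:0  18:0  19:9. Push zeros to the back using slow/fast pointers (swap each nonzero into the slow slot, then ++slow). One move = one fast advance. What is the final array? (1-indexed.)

slow=1 fast=1: a[fast]=0, fast++
slow=1 fast=2: a[fast]=1≠0 swap→a[1]=1, slow++,fast++
slow=2 fast=3: a[fast]=0, fast++
slow=2 fast=4: a[fast]=0, fast++
slow=2 fast=5: a[fast]=8≠0 swap→a[2]=8, slow++,fast++
slow=3 fast=6: a[fast]=0, fast++
slow=3 fast=7: a[fast]=0, fast++
slow=3 fast=8: a[fast]=4≠0 swap→a[3]=4, slow++,fast++
slow=4 fast=9: a[fast]=0, fast++
slow=4 fast=10: a[fast]=0, fast++
slow=4 fast=11: a[fast]=0, fast++
slow=4 fast=12: a[fast]=0, fast++
slow=4 fast=13: a[fast]=0, fast++
slow=4 fast=14: a[fast]=0, fast++
slow=4 fast=15: a[fast]=4≠0 swap→a[4]=4, slow++,fast++
slow=5 fast=16: a[fast]=0, fast++
slow=5 fast=17: a[fast]=0, fast++
slow=5 fast=18: a[fast]=0, fast++
slow=5 fast=19: a[fast]=9≠0 swap→a[5]=9, slow++,fast++

[1, 8, 4, 4, 9, 0, 0, 0, 0, 0, 0, 0, 0, 0, 0, 0, 0, 0, 0]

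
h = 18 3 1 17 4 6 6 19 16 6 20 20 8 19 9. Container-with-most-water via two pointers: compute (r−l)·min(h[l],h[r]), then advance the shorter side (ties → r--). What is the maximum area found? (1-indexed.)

l=1 r=15: min(18,9)*14=126 best=126 *, r--
l=1 r=14: min(18,19)*13=234 best=234 *, l++
l=2 r=14: min(3,19)*12=36 best=234, l++
l=3 r=14: min(1,19)*11=11 best=234, l++
l=4 r=14: min(17,19)*10=170 best=234, l++
l=5 r=14: min(4,19)*9=36 best=234, l++
l=6 r=14: min(6,19)*8=48 best=234, l++
l=7 r=14: min(6,19)*7=42 best=234, l++
l=8 r=14: min(19,19)*6=114 best=234, r--
l=8 r=13: min(19,8)*5=40 best=234, r--
l=8 r=12: min(19,20)*4=76 best=234, l++
l=9 r=12: min(16,20)*3=48 best=234, l++
l=10 r=12: min(6,20)*2=12 best=234, l++
l=11 r=12: min(20,20)*1=20 best=234, r--

max area = 234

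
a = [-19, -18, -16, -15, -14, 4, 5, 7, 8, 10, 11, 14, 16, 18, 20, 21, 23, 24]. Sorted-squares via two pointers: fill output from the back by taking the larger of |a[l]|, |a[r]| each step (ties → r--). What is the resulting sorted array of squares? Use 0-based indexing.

[16, 25, 49, 64, 100, 121, 196, 196, 225, 256, 256, 324, 324, 361, 400, 441, 529, 576]

l=0 r=17: |-19|<=|24| out[17]=576, r--
l=0 r=16: |-19|<=|23| out[16]=529, r--
l=0 r=15: |-19|<=|21| out[15]=441, r--
l=0 r=14: |-19|<=|20| out[14]=400, r--
l=0 r=13: |-19|>|18| out[13]=361, l++
l=1 r=13: |-18|<=|18| out[12]=324, r--
l=1 r=12: |-18|>|16| out[11]=324, l++
l=2 r=12: |-16|<=|16| out[10]=256, r--
l=2 r=11: |-16|>|14| out[9]=256, l++
l=3 r=11: |-15|>|14| out[8]=225, l++
l=4 r=11: |-14|<=|14| out[7]=196, r--
l=4 r=10: |-14|>|11| out[6]=196, l++
l=5 r=10: |4|<=|11| out[5]=121, r--
l=5 r=9: |4|<=|10| out[4]=100, r--
l=5 r=8: |4|<=|8| out[3]=64, r--
l=5 r=7: |4|<=|7| out[2]=49, r--
l=5 r=6: |4|<=|5| out[1]=25, r--
l=5 r=5: |4|<=|4| out[0]=16, r--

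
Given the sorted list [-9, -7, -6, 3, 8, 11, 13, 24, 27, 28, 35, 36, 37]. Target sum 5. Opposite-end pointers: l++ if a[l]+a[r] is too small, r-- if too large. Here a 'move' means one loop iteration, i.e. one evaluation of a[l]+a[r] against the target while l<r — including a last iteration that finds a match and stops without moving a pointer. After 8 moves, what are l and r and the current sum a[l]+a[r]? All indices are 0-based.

[0,12] -9+37=28 >5 → r--
[0,11] -9+36=27 >5 → r--
[0,10] -9+35=26 >5 → r--
[0,9] -9+28=19 >5 → r--
[0,8] -9+27=18 >5 → r--
[0,7] -9+24=15 >5 → r--
[0,6] -9+13=4 <5 → l++
[1,6] -7+13=6 >5 → r--

l=1, r=5, sum=4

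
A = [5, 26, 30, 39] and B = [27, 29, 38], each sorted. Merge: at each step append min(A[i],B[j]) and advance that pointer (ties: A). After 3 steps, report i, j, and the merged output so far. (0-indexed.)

i=2, j=1, merged so far=[5, 26, 27]

i=0 j=0: A[i]=5<=B[j]=27 take 5, i++
i=1 j=0: A[i]=26<=B[j]=27 take 26, i++
i=2 j=0: A[i]=30>B[j]=27 take 27, j++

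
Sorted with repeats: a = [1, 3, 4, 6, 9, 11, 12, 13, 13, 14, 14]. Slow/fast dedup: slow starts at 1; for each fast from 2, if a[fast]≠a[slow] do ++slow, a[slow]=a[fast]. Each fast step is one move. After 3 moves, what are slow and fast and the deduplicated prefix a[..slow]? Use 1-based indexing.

slow=4, fast=5, prefix=[1, 3, 4, 6]

slow=1 fast=2: a[fast]=3≠a[slow]=1 write a[2]=3, slow++,fast++
slow=2 fast=3: a[fast]=4≠a[slow]=3 write a[3]=4, slow++,fast++
slow=3 fast=4: a[fast]=6≠a[slow]=4 write a[4]=6, slow++,fast++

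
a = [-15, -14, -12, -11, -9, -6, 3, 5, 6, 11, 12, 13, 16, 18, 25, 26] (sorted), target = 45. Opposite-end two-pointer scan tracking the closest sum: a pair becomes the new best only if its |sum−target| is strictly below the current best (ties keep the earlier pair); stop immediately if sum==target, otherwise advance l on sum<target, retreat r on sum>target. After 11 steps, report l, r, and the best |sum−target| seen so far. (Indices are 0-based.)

[0,15] -15+26=11 d=34 * → l++
[1,15] -14+26=12 d=33 * → l++
[2,15] -12+26=14 d=31 * → l++
[3,15] -11+26=15 d=30 * → l++
[4,15] -9+26=17 d=28 * → l++
[5,15] -6+26=20 d=25 * → l++
[6,15] 3+26=29 d=16 * → l++
[7,15] 5+26=31 d=14 * → l++
[8,15] 6+26=32 d=13 * → l++
[9,15] 11+26=37 d=8 * → l++
[10,15] 12+26=38 d=7 * → l++

l=11, r=15, best |Δ|=7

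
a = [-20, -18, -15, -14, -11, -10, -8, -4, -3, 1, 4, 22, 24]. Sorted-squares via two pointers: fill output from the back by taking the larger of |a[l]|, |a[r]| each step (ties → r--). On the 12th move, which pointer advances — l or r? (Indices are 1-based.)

l=1 r=13: |-20|<=|24| out[13]=576, r--
l=1 r=12: |-20|<=|22| out[12]=484, r--
l=1 r=11: |-20|>|4| out[11]=400, l++
l=2 r=11: |-18|>|4| out[10]=324, l++
l=3 r=11: |-15|>|4| out[9]=225, l++
l=4 r=11: |-14|>|4| out[8]=196, l++
l=5 r=11: |-11|>|4| out[7]=121, l++
l=6 r=11: |-10|>|4| out[6]=100, l++
l=7 r=11: |-8|>|4| out[5]=64, l++
l=8 r=11: |-4|<=|4| out[4]=16, r--
l=8 r=10: |-4|>|1| out[3]=16, l++
l=9 r=10: |-3|>|1| out[2]=9, l++

l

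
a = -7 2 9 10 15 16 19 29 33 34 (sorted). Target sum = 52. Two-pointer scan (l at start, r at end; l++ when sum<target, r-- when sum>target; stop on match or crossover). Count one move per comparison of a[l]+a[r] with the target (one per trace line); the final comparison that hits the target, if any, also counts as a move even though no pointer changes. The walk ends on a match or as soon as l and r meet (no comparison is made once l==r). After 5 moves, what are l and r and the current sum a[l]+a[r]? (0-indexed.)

[0,9] -7+34=27 <52 → l++
[1,9] 2+34=36 <52 → l++
[2,9] 9+34=43 <52 → l++
[3,9] 10+34=44 <52 → l++
[4,9] 15+34=49 <52 → l++

l=5, r=9, sum=50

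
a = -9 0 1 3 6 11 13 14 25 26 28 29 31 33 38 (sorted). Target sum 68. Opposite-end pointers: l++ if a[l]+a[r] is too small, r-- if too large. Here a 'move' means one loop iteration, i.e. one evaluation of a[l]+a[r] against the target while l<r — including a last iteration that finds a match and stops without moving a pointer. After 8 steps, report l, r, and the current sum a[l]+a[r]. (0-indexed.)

l=8, r=14, sum=63

l=0 r=14: -9+38=29 <68, l++
l=1 r=14: 0+38=38 <68, l++
l=2 r=14: 1+38=39 <68, l++
l=3 r=14: 3+38=41 <68, l++
l=4 r=14: 6+38=44 <68, l++
l=5 r=14: 11+38=49 <68, l++
l=6 r=14: 13+38=51 <68, l++
l=7 r=14: 14+38=52 <68, l++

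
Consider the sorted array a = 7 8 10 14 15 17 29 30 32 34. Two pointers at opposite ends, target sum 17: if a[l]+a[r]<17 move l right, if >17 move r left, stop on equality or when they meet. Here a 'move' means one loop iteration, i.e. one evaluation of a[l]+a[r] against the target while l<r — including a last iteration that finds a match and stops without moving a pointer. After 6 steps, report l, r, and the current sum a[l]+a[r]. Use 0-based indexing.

l=0, r=3, sum=21

[0,9] 7+34=41 >17 → r--
[0,8] 7+32=39 >17 → r--
[0,7] 7+30=37 >17 → r--
[0,6] 7+29=36 >17 → r--
[0,5] 7+17=24 >17 → r--
[0,4] 7+15=22 >17 → r--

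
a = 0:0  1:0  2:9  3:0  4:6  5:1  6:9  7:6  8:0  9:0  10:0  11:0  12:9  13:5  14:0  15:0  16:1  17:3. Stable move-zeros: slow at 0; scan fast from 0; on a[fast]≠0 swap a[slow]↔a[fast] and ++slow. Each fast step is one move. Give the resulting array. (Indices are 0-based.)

slow=0 fast=0: a[fast]=0, fast++
slow=0 fast=1: a[fast]=0, fast++
slow=0 fast=2: a[fast]=9≠0 swap→a[0]=9, slow++,fast++
slow=1 fast=3: a[fast]=0, fast++
slow=1 fast=4: a[fast]=6≠0 swap→a[1]=6, slow++,fast++
slow=2 fast=5: a[fast]=1≠0 swap→a[2]=1, slow++,fast++
slow=3 fast=6: a[fast]=9≠0 swap→a[3]=9, slow++,fast++
slow=4 fast=7: a[fast]=6≠0 swap→a[4]=6, slow++,fast++
slow=5 fast=8: a[fast]=0, fast++
slow=5 fast=9: a[fast]=0, fast++
slow=5 fast=10: a[fast]=0, fast++
slow=5 fast=11: a[fast]=0, fast++
slow=5 fast=12: a[fast]=9≠0 swap→a[5]=9, slow++,fast++
slow=6 fast=13: a[fast]=5≠0 swap→a[6]=5, slow++,fast++
slow=7 fast=14: a[fast]=0, fast++
slow=7 fast=15: a[fast]=0, fast++
slow=7 fast=16: a[fast]=1≠0 swap→a[7]=1, slow++,fast++
slow=8 fast=17: a[fast]=3≠0 swap→a[8]=3, slow++,fast++

[9, 6, 1, 9, 6, 9, 5, 1, 3, 0, 0, 0, 0, 0, 0, 0, 0, 0]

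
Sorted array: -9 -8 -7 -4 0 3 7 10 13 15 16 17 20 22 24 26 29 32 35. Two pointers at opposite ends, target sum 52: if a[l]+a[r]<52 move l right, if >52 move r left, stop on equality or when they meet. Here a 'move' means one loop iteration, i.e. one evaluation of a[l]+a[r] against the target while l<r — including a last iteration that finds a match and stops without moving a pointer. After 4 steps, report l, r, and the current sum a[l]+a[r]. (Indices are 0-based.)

l=4, r=18, sum=35

l=0 r=18: -9+35=26 <52, l++
l=1 r=18: -8+35=27 <52, l++
l=2 r=18: -7+35=28 <52, l++
l=3 r=18: -4+35=31 <52, l++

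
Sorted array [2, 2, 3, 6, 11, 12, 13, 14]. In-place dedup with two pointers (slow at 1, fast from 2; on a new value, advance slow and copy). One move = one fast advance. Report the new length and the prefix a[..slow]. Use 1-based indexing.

length 7; prefix = [2, 3, 6, 11, 12, 13, 14]

slow=1 fast=2: a[fast]=2=a[slow] dup, fast++
slow=1 fast=3: a[fast]=3≠a[slow]=2 write a[2]=3, slow++,fast++
slow=2 fast=4: a[fast]=6≠a[slow]=3 write a[3]=6, slow++,fast++
slow=3 fast=5: a[fast]=11≠a[slow]=6 write a[4]=11, slow++,fast++
slow=4 fast=6: a[fast]=12≠a[slow]=11 write a[5]=12, slow++,fast++
slow=5 fast=7: a[fast]=13≠a[slow]=12 write a[6]=13, slow++,fast++
slow=6 fast=8: a[fast]=14≠a[slow]=13 write a[7]=14, slow++,fast++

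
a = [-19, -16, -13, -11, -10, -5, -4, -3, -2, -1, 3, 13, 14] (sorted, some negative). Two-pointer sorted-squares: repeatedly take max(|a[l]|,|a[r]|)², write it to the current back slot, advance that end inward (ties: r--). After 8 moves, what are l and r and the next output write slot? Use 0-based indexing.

l=6, r=10, next write slot=4

l=0 r=12: |-19|>|14| out[12]=361, l++
l=1 r=12: |-16|>|14| out[11]=256, l++
l=2 r=12: |-13|<=|14| out[10]=196, r--
l=2 r=11: |-13|<=|13| out[9]=169, r--
l=2 r=10: |-13|>|3| out[8]=169, l++
l=3 r=10: |-11|>|3| out[7]=121, l++
l=4 r=10: |-10|>|3| out[6]=100, l++
l=5 r=10: |-5|>|3| out[5]=25, l++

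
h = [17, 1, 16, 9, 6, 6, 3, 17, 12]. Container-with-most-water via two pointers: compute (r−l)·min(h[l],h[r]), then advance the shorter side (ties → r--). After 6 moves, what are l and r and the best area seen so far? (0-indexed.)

l=0, r=2, best area=119

[0,8] min(17,12)*8=96 best=96 * → r--
[0,7] min(17,17)*7=119 best=119 * → r--
[0,6] min(17,3)*6=18 best=119 → r--
[0,5] min(17,6)*5=30 best=119 → r--
[0,4] min(17,6)*4=24 best=119 → r--
[0,3] min(17,9)*3=27 best=119 → r--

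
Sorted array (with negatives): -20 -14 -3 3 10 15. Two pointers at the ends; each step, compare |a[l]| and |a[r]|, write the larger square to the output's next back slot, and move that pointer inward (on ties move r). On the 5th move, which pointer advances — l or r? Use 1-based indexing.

r

l=1 r=6: |-20|>|15| out[6]=400, l++
l=2 r=6: |-14|<=|15| out[5]=225, r--
l=2 r=5: |-14|>|10| out[4]=196, l++
l=3 r=5: |-3|<=|10| out[3]=100, r--
l=3 r=4: |-3|<=|3| out[2]=9, r--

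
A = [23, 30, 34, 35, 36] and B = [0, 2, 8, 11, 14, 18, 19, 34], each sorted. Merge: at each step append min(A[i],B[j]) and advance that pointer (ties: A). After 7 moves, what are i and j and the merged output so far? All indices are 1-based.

i=1, j=8, merged so far=[0, 2, 8, 11, 14, 18, 19]

i=1 j=1: A[i]=23>B[j]=0 take 0, j++
i=1 j=2: A[i]=23>B[j]=2 take 2, j++
i=1 j=3: A[i]=23>B[j]=8 take 8, j++
i=1 j=4: A[i]=23>B[j]=11 take 11, j++
i=1 j=5: A[i]=23>B[j]=14 take 14, j++
i=1 j=6: A[i]=23>B[j]=18 take 18, j++
i=1 j=7: A[i]=23>B[j]=19 take 19, j++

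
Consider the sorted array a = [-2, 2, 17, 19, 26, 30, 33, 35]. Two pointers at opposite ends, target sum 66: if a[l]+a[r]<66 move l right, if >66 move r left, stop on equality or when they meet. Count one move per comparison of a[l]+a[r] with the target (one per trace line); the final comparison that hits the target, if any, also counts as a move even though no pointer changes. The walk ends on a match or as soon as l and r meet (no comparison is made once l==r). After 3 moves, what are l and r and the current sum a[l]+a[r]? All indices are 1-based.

l=1 r=8: -2+35=33 <66, l++
l=2 r=8: 2+35=37 <66, l++
l=3 r=8: 17+35=52 <66, l++

l=4, r=8, sum=54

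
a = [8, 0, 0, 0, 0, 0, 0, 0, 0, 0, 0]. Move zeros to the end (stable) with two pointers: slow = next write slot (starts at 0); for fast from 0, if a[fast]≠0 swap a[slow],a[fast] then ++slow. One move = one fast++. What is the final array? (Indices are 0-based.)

slow=0 fast=0: a[fast]=8≠0 swap→a[0]=8, slow++,fast++
slow=1 fast=1: a[fast]=0, fast++
slow=1 fast=2: a[fast]=0, fast++
slow=1 fast=3: a[fast]=0, fast++
slow=1 fast=4: a[fast]=0, fast++
slow=1 fast=5: a[fast]=0, fast++
slow=1 fast=6: a[fast]=0, fast++
slow=1 fast=7: a[fast]=0, fast++
slow=1 fast=8: a[fast]=0, fast++
slow=1 fast=9: a[fast]=0, fast++
slow=1 fast=10: a[fast]=0, fast++

[8, 0, 0, 0, 0, 0, 0, 0, 0, 0, 0]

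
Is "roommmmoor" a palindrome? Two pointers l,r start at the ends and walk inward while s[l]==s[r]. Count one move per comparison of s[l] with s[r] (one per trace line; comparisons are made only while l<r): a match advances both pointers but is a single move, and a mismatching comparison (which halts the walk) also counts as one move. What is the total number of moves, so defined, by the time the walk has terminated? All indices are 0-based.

5 moves

[0,9] 'r'=='r' → l++,r--
[1,8] 'o'=='o' → l++,r--
[2,7] 'o'=='o' → l++,r--
[3,6] 'm'=='m' → l++,r--
[4,5] 'm'=='m' → l++,r--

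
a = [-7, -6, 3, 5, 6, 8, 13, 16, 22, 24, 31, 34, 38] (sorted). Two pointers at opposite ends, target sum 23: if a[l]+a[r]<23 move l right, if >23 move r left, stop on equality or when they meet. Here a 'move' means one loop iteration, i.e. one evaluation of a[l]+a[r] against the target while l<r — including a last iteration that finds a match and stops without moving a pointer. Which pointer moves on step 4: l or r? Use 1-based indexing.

[1,13] -7+38=31 >23 → r--
[1,12] -7+34=27 >23 → r--
[1,11] -7+31=24 >23 → r--
[1,10] -7+24=17 <23 → l++

l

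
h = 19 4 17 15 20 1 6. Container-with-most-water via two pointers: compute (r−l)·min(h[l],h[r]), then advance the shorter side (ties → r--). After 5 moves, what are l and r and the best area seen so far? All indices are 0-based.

l=3, r=4, best area=76

l=0 r=6: min(19,6)*6=36 best=36 *, r--
l=0 r=5: min(19,1)*5=5 best=36, r--
l=0 r=4: min(19,20)*4=76 best=76 *, l++
l=1 r=4: min(4,20)*3=12 best=76, l++
l=2 r=4: min(17,20)*2=34 best=76, l++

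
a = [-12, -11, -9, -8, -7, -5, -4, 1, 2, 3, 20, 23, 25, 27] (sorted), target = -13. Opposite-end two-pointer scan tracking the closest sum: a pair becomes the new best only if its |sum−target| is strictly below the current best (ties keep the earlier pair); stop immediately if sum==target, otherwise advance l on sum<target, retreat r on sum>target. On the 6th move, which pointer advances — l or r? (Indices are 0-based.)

r

[0,13] -12+27=15 d=28 * → r--
[0,12] -12+25=13 d=26 * → r--
[0,11] -12+23=11 d=24 * → r--
[0,10] -12+20=8 d=21 * → r--
[0,9] -12+3=-9 d=4 * → r--
[0,8] -12+2=-10 d=3 * → r--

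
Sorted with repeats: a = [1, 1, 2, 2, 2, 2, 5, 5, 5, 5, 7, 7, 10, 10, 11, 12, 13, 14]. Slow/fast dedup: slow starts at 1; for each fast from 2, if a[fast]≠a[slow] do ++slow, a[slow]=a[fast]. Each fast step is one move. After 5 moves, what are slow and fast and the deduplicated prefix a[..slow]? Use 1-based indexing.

(s=1,f=2) a[fast]=1=a[slow] dup → fast++
(s=1,f=3) a[fast]=2≠a[slow]=1 write a[2]=2 → slow++,fast++
(s=2,f=4) a[fast]=2=a[slow] dup → fast++
(s=2,f=5) a[fast]=2=a[slow] dup → fast++
(s=2,f=6) a[fast]=2=a[slow] dup → fast++

slow=2, fast=7, prefix=[1, 2]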